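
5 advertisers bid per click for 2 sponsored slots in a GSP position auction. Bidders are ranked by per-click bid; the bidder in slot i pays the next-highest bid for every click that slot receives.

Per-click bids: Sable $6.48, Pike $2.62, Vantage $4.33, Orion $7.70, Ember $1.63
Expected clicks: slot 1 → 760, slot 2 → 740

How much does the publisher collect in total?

Total revenue: $8129.00

Per-click bids in order: $7.70 (Orion) > $6.48 (Sable) > $4.33 (Vantage) > …
Slot 1: Orion pays $6.48 × 760 = $4924.80
Slot 2: Sable pays $4.33 × 740 = $3204.20
Total = $8129.00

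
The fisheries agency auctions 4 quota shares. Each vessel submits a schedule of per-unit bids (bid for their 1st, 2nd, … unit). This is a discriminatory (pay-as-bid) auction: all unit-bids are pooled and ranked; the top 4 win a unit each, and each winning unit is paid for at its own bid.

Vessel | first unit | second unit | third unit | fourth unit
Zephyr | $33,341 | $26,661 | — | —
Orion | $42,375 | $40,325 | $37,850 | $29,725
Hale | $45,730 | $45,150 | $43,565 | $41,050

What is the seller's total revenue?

Total revenue: $176,820

Pooled unit-bids ranked (top 4): 45,730 (Hale-1), 45,150 (Hale-2), 43,565 (Hale-3), 42,375 (Orion-1)
Next rejected bid: $41,050 (not a price — pay-as-bid).
Each winning unit pays its own bid.
Revenue = 45,730 + 45,150 + 43,565 + 42,375 = $176,820.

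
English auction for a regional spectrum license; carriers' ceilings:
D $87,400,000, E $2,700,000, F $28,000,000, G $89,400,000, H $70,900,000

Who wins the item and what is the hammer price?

Sorting limits: 89,400,000 (G) > 87,400,000 (D) > 70,900,000 (H) > 28,000,000 (F) > 2,700,000 (E)
D is the last rival to drop out, at $87,400,000; G remains and wins at that price.

G wins at $87,400,000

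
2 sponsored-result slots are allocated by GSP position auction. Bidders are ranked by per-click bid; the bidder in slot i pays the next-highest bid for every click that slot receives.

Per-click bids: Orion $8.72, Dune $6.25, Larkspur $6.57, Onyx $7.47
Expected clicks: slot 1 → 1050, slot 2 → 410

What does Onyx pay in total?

Per-click bids in order: $8.72 (Orion) > $7.47 (Onyx) > $6.57 (Larkspur) > …
Onyx holds slot 2 → pays next bid $6.57 × 410 clicks = $2693.70.

Onyx pays $2693.70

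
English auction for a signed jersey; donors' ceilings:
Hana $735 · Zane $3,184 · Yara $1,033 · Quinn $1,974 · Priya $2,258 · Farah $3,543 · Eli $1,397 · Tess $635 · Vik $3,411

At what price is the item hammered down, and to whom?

Farah wins at $3,411

Limits in order: 3,543 (Farah) > 3,411 (Vik) > 3,184 (Zane) > 2,258 (Priya) > 1,974 (Quinn) > 1,397 (Eli) > …
Once the price passes $3,411, only Farah is left; the hammer falls at Vik's limit of $3,411.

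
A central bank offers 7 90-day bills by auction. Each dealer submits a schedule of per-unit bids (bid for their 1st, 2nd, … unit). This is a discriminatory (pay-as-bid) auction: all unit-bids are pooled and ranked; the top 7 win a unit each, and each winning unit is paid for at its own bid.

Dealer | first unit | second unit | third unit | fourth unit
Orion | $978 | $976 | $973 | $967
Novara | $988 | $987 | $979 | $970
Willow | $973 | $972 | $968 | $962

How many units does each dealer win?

All unit-bids, highest first — top 7: 988 (Novara-1), 987 (Novara-2), 979 (Novara-3), 978 (Orion-1), 976 (Orion-2), 973 (Orion-3), 973 (Willow-1)
Next rejected bid: $972 (not a price — pay-as-bid).
Allocation: Novara 3, Orion 3, Willow 1.

Novara 3, Orion 3, Willow 1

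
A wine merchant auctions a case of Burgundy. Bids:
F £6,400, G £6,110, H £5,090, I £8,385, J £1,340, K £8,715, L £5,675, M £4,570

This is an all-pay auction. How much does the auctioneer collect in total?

Total revenue: £46,285

All-pay auction: the highest bidder wins the item, but every bidder pays their own bid.
Bids ranked: 8,715 (K) > 8,385 (I) > 6,400 (F) > 6,110 (G) > 5,675 (L) > 5,090 (H) > …
Every bidder forfeits their bid regardless of winning.
Revenue = 6,400 + 6,110 + 5,090 + 8,385 + 1,340 + 8,715 + 5,675 + 4,570 = £46,285.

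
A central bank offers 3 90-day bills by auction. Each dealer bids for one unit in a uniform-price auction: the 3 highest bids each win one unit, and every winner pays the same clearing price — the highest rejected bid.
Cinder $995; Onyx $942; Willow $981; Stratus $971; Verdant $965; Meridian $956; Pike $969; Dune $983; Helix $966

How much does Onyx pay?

Onyx pays $0

Bids ranked high→low: 995 (Cinder), 983 (Dune), 981 (Willow), 971 (Stratus), 969 (Pike), …
Winners (3 units): Cinder, Dune, Willow.
Highest unsuccessful bid: $971 → clearing price.
Onyx does not win → pays $0.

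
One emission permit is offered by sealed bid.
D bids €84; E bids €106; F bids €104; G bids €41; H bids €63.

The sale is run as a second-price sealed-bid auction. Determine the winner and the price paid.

E pays €104

Second-price sealed-bid auction: the highest bidder wins and pays the second-highest bid.
Bids in order: 106 (E) > 104 (F) > 84 (D) > 63 (H) > 41 (G)
E wins with the highest bid; price is set by the runner-up at €104.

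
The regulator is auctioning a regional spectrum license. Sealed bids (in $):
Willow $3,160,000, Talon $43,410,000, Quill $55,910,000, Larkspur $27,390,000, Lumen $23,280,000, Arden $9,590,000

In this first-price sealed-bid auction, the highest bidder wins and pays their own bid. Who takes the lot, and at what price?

Bids ranked: 55,910,000 (Quill) > 43,410,000 (Talon) > 27,390,000 (Larkspur) > 23,280,000 (Lumen) > 9,590,000 (Arden) > 3,160,000 (Willow)
Quill is highest → pays own bid, $55,910,000.

Quill pays $55,910,000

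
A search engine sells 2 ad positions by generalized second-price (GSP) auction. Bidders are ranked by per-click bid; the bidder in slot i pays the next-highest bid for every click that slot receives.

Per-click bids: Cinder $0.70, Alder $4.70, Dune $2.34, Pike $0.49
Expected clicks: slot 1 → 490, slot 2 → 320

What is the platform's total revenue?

Total revenue: $1370.60

Per-click bids in order: $4.70 (Alder) > $2.34 (Dune) > $0.70 (Cinder) > …
Slot 1: Alder pays $2.34 × 490 = $1146.60
Slot 2: Dune pays $0.70 × 320 = $224.00
Total = $1370.60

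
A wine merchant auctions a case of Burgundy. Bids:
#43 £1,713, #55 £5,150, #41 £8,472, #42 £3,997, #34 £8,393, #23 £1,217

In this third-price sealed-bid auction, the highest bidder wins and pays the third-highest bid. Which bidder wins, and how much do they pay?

#41 pays £5,150

Third-price sealed-bid auction: the highest bidder wins and pays the third-highest bid.
Bids in order: 8,472 (#41) > 8,393 (#34) > 5,150 (#55) > 3,997 (#42) > 1,713 (#43) > 1,217 (#23)
#41 wins; payment is bid #3 in the ranking = £5,150.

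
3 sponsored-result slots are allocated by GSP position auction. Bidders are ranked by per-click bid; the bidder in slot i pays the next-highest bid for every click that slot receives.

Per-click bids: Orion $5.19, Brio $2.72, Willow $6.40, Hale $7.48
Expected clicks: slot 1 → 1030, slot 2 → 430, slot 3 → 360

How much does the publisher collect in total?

Sorting advertisers: $7.48 (Hale) > $6.40 (Willow) > $5.19 (Orion) > $2.72 (Brio)
Slot 1: Hale pays $6.40 × 1030 = $6592.00
Slot 2: Willow pays $5.19 × 430 = $2231.70
Slot 3: Orion pays $2.72 × 360 = $979.20
Total = $9802.90

Total revenue: $9802.90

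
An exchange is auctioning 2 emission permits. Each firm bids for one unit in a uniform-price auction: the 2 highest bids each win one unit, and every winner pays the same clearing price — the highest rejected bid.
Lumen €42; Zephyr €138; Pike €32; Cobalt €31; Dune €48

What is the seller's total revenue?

Total revenue: €84

Ordering the bids: 138 (Zephyr), 48 (Dune), 42 (Lumen), 32 (Pike), …
The 2 highest are Zephyr, Dune.
First losing bid is Lumen's €42, which sets the uniform price.
Total revenue = 2 × €42 = €84.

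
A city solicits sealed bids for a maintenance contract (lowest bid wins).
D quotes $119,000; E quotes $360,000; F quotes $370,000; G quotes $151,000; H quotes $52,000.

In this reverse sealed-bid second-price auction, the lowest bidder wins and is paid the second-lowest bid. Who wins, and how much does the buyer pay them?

H is paid $119,000

Bids ranked: 52,000 (H) < 119,000 (D) < 151,000 (G) < 360,000 (E) < 370,000 (F)
Second-price: H is paid D's bid of $119,000.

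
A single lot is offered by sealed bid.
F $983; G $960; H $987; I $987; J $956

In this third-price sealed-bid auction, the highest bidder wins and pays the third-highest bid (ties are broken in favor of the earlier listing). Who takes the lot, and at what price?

Bids ranked: 987 (H) > 987 (I) > 983 (F) > 960 (G) > 956 (J)
H and I tie at $987; tie-break gives it to H.
H is highest; pays the third-highest bid, $983.

H pays $983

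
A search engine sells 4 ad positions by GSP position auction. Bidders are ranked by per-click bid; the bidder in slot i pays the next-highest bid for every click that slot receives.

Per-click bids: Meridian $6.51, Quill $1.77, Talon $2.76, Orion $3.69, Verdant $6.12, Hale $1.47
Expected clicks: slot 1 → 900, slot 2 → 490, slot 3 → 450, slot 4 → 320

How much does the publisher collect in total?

Ranked by bid: $6.51 (Meridian) > $6.12 (Verdant) > $3.69 (Orion) > $2.76 (Talon) > $1.77 (Quill) > …
Slot 1: Meridian pays $6.12 × 900 = $5508.00
Slot 2: Verdant pays $3.69 × 490 = $1808.10
Slot 3: Orion pays $2.76 × 450 = $1242.00
Slot 4: Talon pays $1.77 × 320 = $566.40
Total = $9124.50

Total revenue: $9124.50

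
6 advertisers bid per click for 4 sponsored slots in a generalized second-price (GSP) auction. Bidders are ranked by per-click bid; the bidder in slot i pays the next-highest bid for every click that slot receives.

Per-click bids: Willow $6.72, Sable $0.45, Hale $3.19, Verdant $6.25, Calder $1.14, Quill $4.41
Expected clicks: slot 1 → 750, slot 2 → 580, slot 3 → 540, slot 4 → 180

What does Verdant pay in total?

Verdant pays $2557.80

Per-click bids in order: $6.72 (Willow) > $6.25 (Verdant) > $4.41 (Quill) > $3.19 (Hale) > $1.14 (Calder) > …
Verdant holds slot 2 → pays next bid $4.41 × 580 clicks = $2557.80.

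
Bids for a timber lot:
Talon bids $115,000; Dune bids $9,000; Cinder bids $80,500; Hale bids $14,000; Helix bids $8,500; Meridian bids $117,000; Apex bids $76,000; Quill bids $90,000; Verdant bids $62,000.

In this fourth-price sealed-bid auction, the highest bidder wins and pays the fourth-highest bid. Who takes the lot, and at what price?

Meridian pays $80,500

Bids in order: 117,000 (Meridian) > 115,000 (Talon) > 90,000 (Quill) > 80,500 (Cinder) > 76,000 (Apex) > 62,000 (Verdant) > …
Meridian is highest; pays the fourth-highest bid, $80,500.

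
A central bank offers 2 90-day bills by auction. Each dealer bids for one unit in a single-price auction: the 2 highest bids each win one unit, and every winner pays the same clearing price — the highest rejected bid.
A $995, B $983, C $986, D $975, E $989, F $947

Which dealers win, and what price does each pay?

A, E; each pays $986

Bids ranked high→low: 995 (A), 989 (E), 986 (C), 983 (B), …
Winners (2 units): A, E.
Clearing price = highest rejected bid = $986.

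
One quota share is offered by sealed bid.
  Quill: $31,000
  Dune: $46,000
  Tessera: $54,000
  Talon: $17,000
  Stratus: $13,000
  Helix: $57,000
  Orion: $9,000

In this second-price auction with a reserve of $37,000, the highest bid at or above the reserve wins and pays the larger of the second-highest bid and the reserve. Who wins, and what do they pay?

Bids in order: 57,000 (Helix) > 54,000 (Tessera) > 46,000 (Dune) > 31,000 (Quill) > 17,000 (Talon) > 13,000 (Stratus) > …
Helix has the top bid at or above the reserve ($57,000).
max(second-highest $54,000, reserve $37,000) = $54,000; the reserve does not bind.

Helix pays $54,000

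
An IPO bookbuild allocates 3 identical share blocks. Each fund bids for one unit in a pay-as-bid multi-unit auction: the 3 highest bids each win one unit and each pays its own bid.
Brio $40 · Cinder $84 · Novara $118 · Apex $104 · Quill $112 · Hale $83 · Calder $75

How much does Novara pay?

Bids ranked high→low: 118 (Novara), 112 (Quill), 104 (Apex), 84 (Cinder), 83 (Hale), …
The 3 highest are Novara, Quill, Apex.
Novara wins → own bid $118.

Novara pays $118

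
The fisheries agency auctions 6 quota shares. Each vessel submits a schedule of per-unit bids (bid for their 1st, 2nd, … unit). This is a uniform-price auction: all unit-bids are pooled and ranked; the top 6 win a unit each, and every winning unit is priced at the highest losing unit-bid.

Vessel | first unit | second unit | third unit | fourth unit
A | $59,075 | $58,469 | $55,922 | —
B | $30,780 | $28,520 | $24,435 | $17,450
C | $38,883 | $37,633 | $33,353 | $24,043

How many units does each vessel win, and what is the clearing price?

Merging the schedules and taking the best 6: 59,075 (A-1), 58,469 (A-2), 55,922 (A-3), 38,883 (C-1), 37,633 (C-2), 33,353 (C-3)
First bid not allocated: $30,780.
Allocation: A 3, C 3.

A 3, C 3; clearing price $30,780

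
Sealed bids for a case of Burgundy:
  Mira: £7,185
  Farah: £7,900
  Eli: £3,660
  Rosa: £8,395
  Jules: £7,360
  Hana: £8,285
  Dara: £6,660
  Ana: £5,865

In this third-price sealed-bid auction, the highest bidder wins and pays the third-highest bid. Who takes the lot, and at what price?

Bids in order: 8,395 (Rosa) > 8,285 (Hana) > 7,900 (Farah) > 7,360 (Jules) > 7,185 (Mira) > 6,660 (Dara) > …
Rosa is highest; pays the third-highest bid, £7,900.

Rosa pays £7,900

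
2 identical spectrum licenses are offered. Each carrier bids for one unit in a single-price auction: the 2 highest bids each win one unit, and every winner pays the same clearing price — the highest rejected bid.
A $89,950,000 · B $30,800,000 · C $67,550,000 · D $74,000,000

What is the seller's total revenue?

Total revenue: $135,100,000

Ordering the bids: 89,950,000 (A), 74,000,000 (D), 67,550,000 (C), 30,800,000 (B)
Top 2: A, D.
First losing bid is C's $67,550,000, which sets the uniform price.
Total revenue = 2 × $67,550,000 = $135,100,000.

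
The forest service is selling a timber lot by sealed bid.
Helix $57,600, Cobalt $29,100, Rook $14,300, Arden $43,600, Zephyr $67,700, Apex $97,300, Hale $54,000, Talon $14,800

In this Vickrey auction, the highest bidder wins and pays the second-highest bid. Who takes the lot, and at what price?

Apex pays $67,700

Bids in order: 97,300 (Apex) > 67,700 (Zephyr) > 57,600 (Helix) > 54,000 (Hale) > 43,600 (Arden) > 29,100 (Cobalt) > …
Apex is highest; pays the second-highest bid, $67,700.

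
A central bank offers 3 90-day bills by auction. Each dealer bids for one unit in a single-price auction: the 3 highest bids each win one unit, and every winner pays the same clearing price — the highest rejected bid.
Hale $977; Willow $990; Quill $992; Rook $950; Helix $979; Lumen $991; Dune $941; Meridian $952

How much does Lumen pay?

Bids ranked high→low: 992 (Quill), 991 (Lumen), 990 (Willow), 979 (Helix), 977 (Hale), …
The 3 highest are Quill, Lumen, Willow.
Clearing price = highest rejected bid = $979.
Lumen wins → pays $979.

Lumen pays $979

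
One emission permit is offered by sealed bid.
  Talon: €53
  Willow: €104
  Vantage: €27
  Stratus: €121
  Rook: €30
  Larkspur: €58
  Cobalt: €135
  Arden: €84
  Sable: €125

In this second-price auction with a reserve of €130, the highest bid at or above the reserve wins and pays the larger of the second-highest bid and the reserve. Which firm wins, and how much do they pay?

Rule: the highest bid at or above the reserve wins and pays the larger of the second-highest bid and the reserve.
Bids in order: 135 (Cobalt) > 125 (Sable) > 121 (Stratus) > 104 (Willow) > 84 (Arden) > 58 (Larkspur) > …
Cobalt has the top bid at or above the reserve (€135).
max(second-highest €125, reserve €130) = €130.

Cobalt pays €130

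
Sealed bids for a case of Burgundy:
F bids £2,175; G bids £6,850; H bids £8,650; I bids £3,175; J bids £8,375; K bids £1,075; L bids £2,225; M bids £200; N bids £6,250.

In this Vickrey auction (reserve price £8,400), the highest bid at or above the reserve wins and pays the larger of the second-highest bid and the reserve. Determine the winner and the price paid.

H pays £8,400

Rule: the highest bid at or above the reserve wins and pays the larger of the second-highest bid and the reserve.
Bids ranked: 8,650 (H) > 8,375 (J) > 6,850 (G) > 6,250 (N) > 3,175 (I) > 2,225 (L) > …
Highest eligible bid: H at £8,650.
Second-highest bid £8,375 is below the reserve £8,400, so the reserve binds → payment £8,400.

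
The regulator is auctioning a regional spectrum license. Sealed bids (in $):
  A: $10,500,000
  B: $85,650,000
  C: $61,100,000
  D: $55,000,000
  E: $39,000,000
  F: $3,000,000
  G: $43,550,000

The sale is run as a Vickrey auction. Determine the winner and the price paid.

Bids ranked: 85,650,000 (B) > 61,100,000 (C) > 55,000,000 (D) > 43,550,000 (G) > 39,000,000 (E) > 10,500,000 (A) > …
Second-price: B pays C's bid of $61,100,000.

B pays $61,100,000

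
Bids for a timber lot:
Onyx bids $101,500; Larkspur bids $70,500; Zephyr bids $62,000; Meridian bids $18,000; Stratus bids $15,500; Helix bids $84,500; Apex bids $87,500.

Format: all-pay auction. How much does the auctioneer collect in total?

Sorting bids: 101,500 (Onyx) > 87,500 (Apex) > 84,500 (Helix) > 70,500 (Larkspur) > 62,000 (Zephyr) > 18,000 (Meridian) > …
Onyx wins with the top bid; all bids are sunk regardless.
Every bidder forfeits their bid regardless of winning.
Revenue = 101,500 + 70,500 + 62,000 + 18,000 + 15,500 + 84,500 + 87,500 = $439,500.

Total revenue: $439,500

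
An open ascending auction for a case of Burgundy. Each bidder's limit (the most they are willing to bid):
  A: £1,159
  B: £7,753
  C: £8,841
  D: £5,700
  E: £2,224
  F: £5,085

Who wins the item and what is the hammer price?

C wins at £7,753

Limits ranked: 8,841 (C) > 7,753 (B) > 5,700 (D) > 5,085 (F) > 2,224 (E) > 1,159 (A)
Bidding ends when B exits at £7,753; C takes it.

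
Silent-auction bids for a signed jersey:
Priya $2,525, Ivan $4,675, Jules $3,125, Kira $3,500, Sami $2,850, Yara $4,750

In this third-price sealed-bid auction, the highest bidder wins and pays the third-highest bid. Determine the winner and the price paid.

Third-price sealed-bid auction: the highest bidder wins and pays the third-highest bid.
Sorting bids: 4,750 (Yara) > 4,675 (Ivan) > 3,500 (Kira) > 3,125 (Jules) > 2,850 (Sami) > 2,525 (Priya)
Yara wins; payment is bid #3 in the ranking = $3,500.

Yara pays $3,500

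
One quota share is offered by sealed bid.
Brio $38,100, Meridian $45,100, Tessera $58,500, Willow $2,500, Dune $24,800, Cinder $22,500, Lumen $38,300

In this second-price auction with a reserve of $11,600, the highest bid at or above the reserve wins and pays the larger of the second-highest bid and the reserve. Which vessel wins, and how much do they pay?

Bids in order: 58,500 (Tessera) > 45,100 (Meridian) > 38,300 (Lumen) > 38,100 (Brio) > 24,800 (Dune) > 22,500 (Cinder) > …
Tessera has the top bid at or above the reserve ($58,500).
max(second-highest $45,100, reserve $11,600) = $45,100; the reserve does not bind.

Tessera pays $45,100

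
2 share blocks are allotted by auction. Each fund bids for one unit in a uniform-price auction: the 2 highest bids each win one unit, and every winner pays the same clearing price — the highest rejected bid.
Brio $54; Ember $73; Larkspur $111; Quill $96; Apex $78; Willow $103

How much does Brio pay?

Ordering the bids: 111 (Larkspur), 103 (Willow), 96 (Quill), 78 (Apex), …
The 2 highest are Larkspur, Willow.
Highest unsuccessful bid: $96 → clearing price.
Brio does not win → pays $0.

Brio pays $0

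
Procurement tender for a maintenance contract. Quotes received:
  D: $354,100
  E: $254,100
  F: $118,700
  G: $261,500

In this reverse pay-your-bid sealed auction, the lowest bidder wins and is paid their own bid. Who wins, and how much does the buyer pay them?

Bids in order: 118,700 (F) < 254,100 (E) < 261,500 (G) < 354,100 (D)
F has the lowest bid and is paid exactly that: $118,700.

F is paid $118,700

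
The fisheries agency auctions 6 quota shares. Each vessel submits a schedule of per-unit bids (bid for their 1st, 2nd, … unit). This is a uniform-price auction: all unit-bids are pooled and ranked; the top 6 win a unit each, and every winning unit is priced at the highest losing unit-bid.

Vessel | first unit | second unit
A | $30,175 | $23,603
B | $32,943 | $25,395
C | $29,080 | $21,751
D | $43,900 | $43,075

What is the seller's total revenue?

Total revenue: $141,618

Pooled unit-bids ranked (top 6): 43,900 (D-1), 43,075 (D-2), 32,943 (B-1), 30,175 (A-1), 29,080 (C-1), 25,395 (B-2)
Highest rejected unit-bid = $23,603.
Allocation: A 1, B 2, C 1, D 2. Every unit priced at $23,603.
Revenue = 6 × 23,603 = $141,618.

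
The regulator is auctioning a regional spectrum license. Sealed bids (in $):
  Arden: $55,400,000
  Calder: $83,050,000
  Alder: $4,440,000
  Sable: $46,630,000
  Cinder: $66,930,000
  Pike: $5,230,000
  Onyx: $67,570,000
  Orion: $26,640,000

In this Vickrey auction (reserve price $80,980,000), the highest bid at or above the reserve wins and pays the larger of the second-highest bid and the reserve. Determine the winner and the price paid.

Calder pays $80,980,000

Vickrey auction (reserve price $80,980,000): the highest bid at or above the reserve wins and pays the larger of the second-highest bid and the reserve.
Bids ranked: 83,050,000 (Calder) > 67,570,000 (Onyx) > 66,930,000 (Cinder) > 55,400,000 (Arden) > 46,630,000 (Sable) > 26,640,000 (Orion) > …
Highest eligible bid: Calder at $83,050,000.
max(second-highest $67,570,000, reserve $80,980,000) = $80,980,000.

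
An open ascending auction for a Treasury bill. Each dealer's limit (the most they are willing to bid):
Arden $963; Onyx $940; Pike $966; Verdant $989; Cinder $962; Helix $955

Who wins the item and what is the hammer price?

Sorting limits: 989 (Verdant) > 966 (Pike) > 963 (Arden) > 962 (Cinder) > 955 (Helix) > 940 (Onyx)
Once the price passes $966, only Verdant is left; the hammer falls at Pike's limit of $966.

Verdant wins at $966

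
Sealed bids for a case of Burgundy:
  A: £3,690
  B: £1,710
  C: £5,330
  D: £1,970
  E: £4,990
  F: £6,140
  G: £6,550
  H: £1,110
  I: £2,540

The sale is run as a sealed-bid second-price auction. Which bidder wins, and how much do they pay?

G pays £6,140

Sealed-bid second-price auction: the highest bidder wins and pays the second-highest bid.
Bids ranked: 6,550 (G) > 6,140 (F) > 5,330 (C) > 4,990 (E) > 3,690 (A) > 2,540 (I) > …
G is highest; pays the second-highest bid, £6,140.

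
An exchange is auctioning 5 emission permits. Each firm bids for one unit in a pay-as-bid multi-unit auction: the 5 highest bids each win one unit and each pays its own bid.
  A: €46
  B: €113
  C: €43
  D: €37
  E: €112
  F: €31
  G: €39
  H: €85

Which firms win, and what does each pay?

Ordering the bids: 113 (B), 112 (E), 85 (H), 46 (A), 43 (C), 39 (G), 37 (D), …
The 5 highest are B, E, H, A, C.
Each winner pays its own bid: B €113, E €112, H €85, A €46, C €43.

B €113, E €112, H €85, A €46, C €43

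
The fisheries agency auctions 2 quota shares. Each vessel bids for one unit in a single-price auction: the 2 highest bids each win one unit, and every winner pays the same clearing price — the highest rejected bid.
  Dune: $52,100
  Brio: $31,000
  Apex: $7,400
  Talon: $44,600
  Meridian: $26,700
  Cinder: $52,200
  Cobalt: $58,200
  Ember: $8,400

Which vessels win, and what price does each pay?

Ordering the bids: 58,200 (Cobalt), 52,200 (Cinder), 52,100 (Dune), 44,600 (Talon), …
Top 2: Cobalt, Cinder.
First losing bid is Dune's $52,100, which sets the uniform price.

Cobalt, Cinder; each pays $52,100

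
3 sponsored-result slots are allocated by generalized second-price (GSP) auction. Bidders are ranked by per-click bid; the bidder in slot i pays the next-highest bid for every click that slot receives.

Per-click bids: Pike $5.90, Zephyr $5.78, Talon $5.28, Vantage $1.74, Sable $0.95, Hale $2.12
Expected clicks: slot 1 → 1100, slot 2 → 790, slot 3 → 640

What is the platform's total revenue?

Sorting advertisers: $5.90 (Pike) > $5.78 (Zephyr) > $5.28 (Talon) > $2.12 (Hale) > …
Slot 1: Pike pays $5.78 × 1100 = $6358.00
Slot 2: Zephyr pays $5.28 × 790 = $4171.20
Slot 3: Talon pays $2.12 × 640 = $1356.80
Total = $11886.00

Total revenue: $11886.00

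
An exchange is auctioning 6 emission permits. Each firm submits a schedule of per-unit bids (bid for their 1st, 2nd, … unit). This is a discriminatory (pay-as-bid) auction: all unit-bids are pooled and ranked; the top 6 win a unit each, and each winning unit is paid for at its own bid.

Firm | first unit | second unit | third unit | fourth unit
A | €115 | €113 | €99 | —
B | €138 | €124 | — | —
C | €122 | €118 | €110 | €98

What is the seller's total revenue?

Total revenue: €730

Merging the schedules and taking the best 6: 138 (B-1), 124 (B-2), 122 (C-1), 118 (C-2), 115 (A-1), 113 (A-2)
Next rejected bid: €110 (not a price — pay-as-bid).
Each winning unit pays its own bid.
Revenue = 138 + 124 + 122 + 118 + 115 + 113 = €730.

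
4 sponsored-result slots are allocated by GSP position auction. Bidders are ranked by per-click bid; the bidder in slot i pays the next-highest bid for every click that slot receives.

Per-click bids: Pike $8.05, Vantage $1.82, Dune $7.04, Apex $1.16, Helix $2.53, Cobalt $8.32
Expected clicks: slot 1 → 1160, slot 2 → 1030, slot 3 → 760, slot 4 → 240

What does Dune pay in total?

Dune pays $1922.80

Ranked by bid: $8.32 (Cobalt) > $8.05 (Pike) > $7.04 (Dune) > $2.53 (Helix) > $1.82 (Vantage) > …
Dune holds slot 3 → pays next bid $2.53 × 760 clicks = $1922.80.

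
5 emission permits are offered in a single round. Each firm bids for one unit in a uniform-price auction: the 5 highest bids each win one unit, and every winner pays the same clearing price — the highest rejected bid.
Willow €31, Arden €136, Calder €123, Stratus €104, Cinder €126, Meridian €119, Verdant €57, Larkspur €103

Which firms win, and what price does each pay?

Bids ranked high→low: 136 (Arden), 126 (Cinder), 123 (Calder), 119 (Meridian), 104 (Stratus), 103 (Larkspur), 57 (Verdant), …
The 5 highest are Arden, Cinder, Calder, Meridian, Stratus.
Highest unsuccessful bid: €103 → clearing price.

Arden, Cinder, Calder, Meridian, Stratus; each pays €103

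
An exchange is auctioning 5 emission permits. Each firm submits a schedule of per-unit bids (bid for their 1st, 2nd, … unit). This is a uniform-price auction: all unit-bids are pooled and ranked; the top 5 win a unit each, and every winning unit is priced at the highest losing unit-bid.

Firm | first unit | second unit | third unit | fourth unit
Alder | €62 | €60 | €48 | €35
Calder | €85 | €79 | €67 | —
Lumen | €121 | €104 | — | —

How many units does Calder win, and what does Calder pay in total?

All unit-bids, highest first — top 5: 121 (Lumen-1), 104 (Lumen-2), 85 (Calder-1), 79 (Calder-2), 67 (Calder-3)
Highest rejected unit-bid = €62.
Calder wins 3 unit(s) at €62 each.

Calder: 3 units, pays €186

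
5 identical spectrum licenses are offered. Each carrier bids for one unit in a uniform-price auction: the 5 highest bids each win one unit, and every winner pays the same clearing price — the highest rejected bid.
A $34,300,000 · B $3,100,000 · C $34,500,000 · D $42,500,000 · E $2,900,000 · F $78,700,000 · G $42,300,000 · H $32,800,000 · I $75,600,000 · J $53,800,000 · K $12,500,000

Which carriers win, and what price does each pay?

F, I, J, D, G; each pays $34,500,000

Sorting: 78,700,000 (F), 75,600,000 (I), 53,800,000 (J), 42,500,000 (D), 42,300,000 (G), 34,500,000 (C), 34,300,000 (A), …
The 5 highest are F, I, J, D, G.
Clearing price = highest rejected bid = $34,500,000.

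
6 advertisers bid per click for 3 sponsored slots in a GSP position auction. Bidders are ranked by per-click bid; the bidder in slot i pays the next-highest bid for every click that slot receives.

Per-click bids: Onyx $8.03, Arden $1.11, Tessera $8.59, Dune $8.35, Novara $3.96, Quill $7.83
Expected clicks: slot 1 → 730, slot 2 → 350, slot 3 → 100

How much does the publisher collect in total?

Total revenue: $9689.00

Per-click bids in order: $8.59 (Tessera) > $8.35 (Dune) > $8.03 (Onyx) > $7.83 (Quill) > …
Slot 1: Tessera pays $8.35 × 730 = $6095.50
Slot 2: Dune pays $8.03 × 350 = $2810.50
Slot 3: Onyx pays $7.83 × 100 = $783.00
Total = $9689.00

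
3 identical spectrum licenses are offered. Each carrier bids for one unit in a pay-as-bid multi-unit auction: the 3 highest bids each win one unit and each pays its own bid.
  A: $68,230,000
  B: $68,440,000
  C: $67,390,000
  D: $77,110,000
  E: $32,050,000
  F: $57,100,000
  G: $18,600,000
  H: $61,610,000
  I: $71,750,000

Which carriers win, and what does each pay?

Bids ranked high→low: 77,110,000 (D), 71,750,000 (I), 68,440,000 (B), 68,230,000 (A), 67,390,000 (C), …
Winners (3 units): D, I, B.
Each winner pays its own bid: D $77,110,000, I $71,750,000, B $68,440,000.

D $77,110,000, I $71,750,000, B $68,440,000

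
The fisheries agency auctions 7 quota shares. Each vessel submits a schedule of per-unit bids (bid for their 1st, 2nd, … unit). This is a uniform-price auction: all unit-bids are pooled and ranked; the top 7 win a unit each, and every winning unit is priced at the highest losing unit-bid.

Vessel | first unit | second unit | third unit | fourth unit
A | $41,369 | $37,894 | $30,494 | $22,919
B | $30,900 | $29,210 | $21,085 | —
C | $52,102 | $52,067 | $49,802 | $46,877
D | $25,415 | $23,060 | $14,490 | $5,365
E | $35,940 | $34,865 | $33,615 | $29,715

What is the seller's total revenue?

Total revenue: $244,055

Merging the schedules and taking the best 7: 52,102 (C-1), 52,067 (C-2), 49,802 (C-3), 46,877 (C-4), 41,369 (A-1), 37,894 (A-2), 35,940 (E-1)
Highest rejected unit-bid = $34,865.
Allocation: A 2, C 4, E 1. Every unit priced at $34,865.
Revenue = 7 × 34,865 = $244,055.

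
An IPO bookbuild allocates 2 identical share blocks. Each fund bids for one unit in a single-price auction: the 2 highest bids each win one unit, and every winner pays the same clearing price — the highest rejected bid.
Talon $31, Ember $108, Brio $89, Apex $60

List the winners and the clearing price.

Ember, Brio; each pays $60

Bids ranked high→low: 108 (Ember), 89 (Brio), 60 (Apex), 31 (Talon)
Top 2: Ember, Brio.
Highest unsuccessful bid: $60 → clearing price.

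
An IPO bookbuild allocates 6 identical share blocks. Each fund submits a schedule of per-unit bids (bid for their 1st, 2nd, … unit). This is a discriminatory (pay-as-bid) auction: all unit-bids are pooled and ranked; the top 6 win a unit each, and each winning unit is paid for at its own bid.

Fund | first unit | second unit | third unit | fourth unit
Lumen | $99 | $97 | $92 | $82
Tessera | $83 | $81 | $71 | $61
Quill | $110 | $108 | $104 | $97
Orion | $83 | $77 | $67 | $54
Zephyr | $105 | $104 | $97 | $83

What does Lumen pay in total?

Lumen pays $99

Merging the schedules and taking the best 6: 110 (Quill-1), 108 (Quill-2), 105 (Zephyr-1), 104 (Quill-3), 104 (Zephyr-2), 99 (Lumen-1)
Next rejected bid: $97 (not a price — pay-as-bid).
Lumen's winning unit-bids: 99 = $99.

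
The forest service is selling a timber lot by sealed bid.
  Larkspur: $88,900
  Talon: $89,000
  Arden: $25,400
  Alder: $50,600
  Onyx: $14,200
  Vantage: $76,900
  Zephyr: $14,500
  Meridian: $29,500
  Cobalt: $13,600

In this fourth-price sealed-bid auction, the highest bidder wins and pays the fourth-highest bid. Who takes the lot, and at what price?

Talon pays $50,600

Fourth-price sealed-bid auction: the highest bidder wins and pays the fourth-highest bid.
Bids in order: 89,000 (Talon) > 88,900 (Larkspur) > 76,900 (Vantage) > 50,600 (Alder) > 29,500 (Meridian) > 25,400 (Arden) > …
Talon is highest; pays the fourth-highest bid, $50,600.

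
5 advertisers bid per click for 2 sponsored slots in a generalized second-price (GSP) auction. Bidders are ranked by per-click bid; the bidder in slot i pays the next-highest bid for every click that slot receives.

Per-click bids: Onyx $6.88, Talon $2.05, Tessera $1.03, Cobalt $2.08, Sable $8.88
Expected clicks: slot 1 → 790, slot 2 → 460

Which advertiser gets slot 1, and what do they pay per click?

Sorting advertisers: $8.88 (Sable) > $6.88 (Onyx) > $2.08 (Cobalt) > …
Slot 1 goes to the first-ranked bidder, Sable, who pays the next bid down: $6.88/click.

Sable; $6.88 per click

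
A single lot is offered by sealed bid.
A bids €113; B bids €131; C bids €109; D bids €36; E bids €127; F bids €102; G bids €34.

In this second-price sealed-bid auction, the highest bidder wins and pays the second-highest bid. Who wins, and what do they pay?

Second-price sealed-bid auction: the highest bidder wins and pays the second-highest bid.
Bids ranked: 131 (B) > 127 (E) > 113 (A) > 109 (C) > 102 (F) > 36 (D) > …
Second-price: B pays E's bid of €127.

B pays €127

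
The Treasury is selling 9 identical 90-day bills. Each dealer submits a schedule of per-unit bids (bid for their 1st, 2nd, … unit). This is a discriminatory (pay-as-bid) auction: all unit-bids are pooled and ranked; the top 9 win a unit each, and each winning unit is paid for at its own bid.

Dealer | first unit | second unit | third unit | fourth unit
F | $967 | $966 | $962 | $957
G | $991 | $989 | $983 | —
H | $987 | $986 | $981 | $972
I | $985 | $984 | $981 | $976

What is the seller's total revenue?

Pooled unit-bids ranked (top 9): 991 (G-1), 989 (G-2), 987 (H-1), 986 (H-2), 985 (I-1), 984 (I-2), 983 (G-3), 981 (H-3), 981 (I-3)
Next rejected bid: $976 (not a price — pay-as-bid).
Each winning unit pays its own bid.
Revenue = 991 + 989 + 987 + 986 + 985 + 984 + 983 + 981 + 981 = $8,867.

Total revenue: $8,867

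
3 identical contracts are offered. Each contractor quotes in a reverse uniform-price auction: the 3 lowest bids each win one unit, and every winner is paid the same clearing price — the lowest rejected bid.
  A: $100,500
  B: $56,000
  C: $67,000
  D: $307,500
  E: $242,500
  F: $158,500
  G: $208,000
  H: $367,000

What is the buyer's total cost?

Bids ranked low→high: 56,000 (B), 67,000 (C), 100,500 (A), 158,500 (F), 208,000 (G), …
Winners (3 units): B, C, A.
Lowest unsuccessful bid: $158,500 → clearing price.
Total cost = 3 × $158,500 = $475,500.

Total cost: $475,500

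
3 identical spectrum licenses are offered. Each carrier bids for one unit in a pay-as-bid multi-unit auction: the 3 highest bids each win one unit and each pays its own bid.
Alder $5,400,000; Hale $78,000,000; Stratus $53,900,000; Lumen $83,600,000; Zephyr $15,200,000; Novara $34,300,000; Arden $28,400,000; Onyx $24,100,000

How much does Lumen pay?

Ordering the bids: 83,600,000 (Lumen), 78,000,000 (Hale), 53,900,000 (Stratus), 34,300,000 (Novara), 28,400,000 (Arden), …
Top 3: Lumen, Hale, Stratus.
Lumen wins → own bid $83,600,000.

Lumen pays $83,600,000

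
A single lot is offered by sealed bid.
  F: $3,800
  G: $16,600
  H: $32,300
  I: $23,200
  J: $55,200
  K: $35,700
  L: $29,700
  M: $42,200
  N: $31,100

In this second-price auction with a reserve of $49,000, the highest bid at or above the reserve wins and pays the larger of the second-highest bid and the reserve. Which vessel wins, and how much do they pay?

J pays $49,000

Second-price auction with a reserve of $49,000: the highest bid at or above the reserve wins and pays the larger of the second-highest bid and the reserve.
Bids in order: 55,200 (J) > 42,200 (M) > 35,700 (K) > 32,300 (H) > 31,100 (N) > 29,700 (L) > …
J has the top bid at or above the reserve ($55,200).
Second-highest bid $42,200 is below the reserve $49,000, so the reserve binds → payment $49,000.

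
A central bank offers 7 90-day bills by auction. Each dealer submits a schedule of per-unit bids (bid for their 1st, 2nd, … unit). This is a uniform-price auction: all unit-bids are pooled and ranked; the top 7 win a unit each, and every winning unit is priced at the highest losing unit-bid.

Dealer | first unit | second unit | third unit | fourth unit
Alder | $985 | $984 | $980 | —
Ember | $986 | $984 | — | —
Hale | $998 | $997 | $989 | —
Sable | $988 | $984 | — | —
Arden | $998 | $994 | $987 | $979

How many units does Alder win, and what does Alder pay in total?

Alder: 0 units, pays $0

Pooled unit-bids ranked (top 7): 998 (Hale-1), 998 (Arden-1), 997 (Hale-2), 994 (Arden-2), 989 (Hale-3), 988 (Sable-1), 987 (Arden-3)
First bid not allocated: $986.
Alder wins 0 unit(s) at $986 each.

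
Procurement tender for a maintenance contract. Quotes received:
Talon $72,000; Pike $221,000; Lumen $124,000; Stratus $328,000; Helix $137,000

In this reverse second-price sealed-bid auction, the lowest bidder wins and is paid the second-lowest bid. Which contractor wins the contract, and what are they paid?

Talon is paid $124,000

Sorting bids: 72,000 (Talon) < 124,000 (Lumen) < 137,000 (Helix) < 221,000 (Pike) < 328,000 (Stratus)
Talon wins with the lowest bid; price is set by the runner-up at $124,000.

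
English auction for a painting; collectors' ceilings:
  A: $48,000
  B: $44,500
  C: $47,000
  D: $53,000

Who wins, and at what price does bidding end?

Limits in order: 53,000 (D) > 48,000 (A) > 47,000 (C) > 44,500 (B)
Once the price passes $48,000, only D is left; the hammer falls at A's limit of $48,000.

D wins at $48,000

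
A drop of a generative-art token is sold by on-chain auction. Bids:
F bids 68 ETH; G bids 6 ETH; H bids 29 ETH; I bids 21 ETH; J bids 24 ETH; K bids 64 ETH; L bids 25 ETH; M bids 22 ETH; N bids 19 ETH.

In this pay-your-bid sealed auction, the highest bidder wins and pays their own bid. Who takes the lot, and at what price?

Pay-your-bid sealed auction: the highest bidder wins and pays their own bid.
Bids ranked: 68 (F) > 64 (K) > 29 (H) > 25 (L) > 24 (J) > 22 (M) > …
First-price: F pays what they bid, 68 ETH.

F pays 68 ETH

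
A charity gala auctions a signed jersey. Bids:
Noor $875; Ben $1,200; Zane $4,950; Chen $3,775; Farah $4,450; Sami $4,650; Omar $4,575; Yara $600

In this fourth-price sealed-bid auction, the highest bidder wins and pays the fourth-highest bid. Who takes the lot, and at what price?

Zane pays $4,450

Bids in order: 4,950 (Zane) > 4,650 (Sami) > 4,575 (Omar) > 4,450 (Farah) > 3,775 (Chen) > 1,200 (Ben) > …
Zane wins; payment is bid #4 in the ranking = $4,450.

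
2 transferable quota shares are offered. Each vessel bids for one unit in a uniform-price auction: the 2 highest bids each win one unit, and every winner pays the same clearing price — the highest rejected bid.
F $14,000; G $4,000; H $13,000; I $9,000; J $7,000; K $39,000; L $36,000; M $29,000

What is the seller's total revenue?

Total revenue: $58,000

Bids ranked high→low: 39,000 (K), 36,000 (L), 29,000 (M), 14,000 (F), …
Winners (2 units): K, L.
Highest unsuccessful bid: $29,000 → clearing price.
Total revenue = 2 × $29,000 = $58,000.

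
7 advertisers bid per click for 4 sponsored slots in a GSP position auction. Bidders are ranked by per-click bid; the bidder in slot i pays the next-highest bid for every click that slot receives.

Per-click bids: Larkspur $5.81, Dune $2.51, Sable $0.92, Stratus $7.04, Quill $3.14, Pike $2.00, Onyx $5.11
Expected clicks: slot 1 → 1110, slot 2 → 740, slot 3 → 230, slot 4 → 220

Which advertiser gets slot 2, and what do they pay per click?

Larkspur; $5.11 per click

Per-click bids in order: $7.04 (Stratus) > $5.81 (Larkspur) > $5.11 (Onyx) > $3.14 (Quill) > $2.51 (Dune) > …
Slot 2 goes to the second-ranked bidder, Larkspur, who pays the next bid down: $5.11/click.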